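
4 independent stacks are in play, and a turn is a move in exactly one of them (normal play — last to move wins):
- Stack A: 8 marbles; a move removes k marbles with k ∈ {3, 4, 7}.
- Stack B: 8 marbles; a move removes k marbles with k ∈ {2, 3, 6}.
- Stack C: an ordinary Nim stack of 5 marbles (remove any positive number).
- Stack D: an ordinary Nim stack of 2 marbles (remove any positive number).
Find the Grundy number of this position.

Build the Grundy sequence for stack A with g(k) = mex{g(k−s) : s ∈ {3, 4, 7}, s ≤ k}:
k:     0  1  2  3  4  5  6  7  8
g(k):  0  0  0  1  1  1  2  2  2
So g(8) = 2.
Grundy values for stack B (subtraction set {2, 3, 6}):
g(0) = mex{} = 0
g(1) = mex{} = 0
g(2) = mex{0} = 1
g(3) = mex{0} = 1
g(4) = mex{0,1} = 2
g(5) = mex{1} = 0
g(6) = mex{0,1,2} = 3
g(7) = mex{0,2} = 1
g(8) = mex{0,1,3} = 2
So g(8) = 2.
Stack C is a plain Nim stack of size 5, so its Grundy value is 5.
Stack D is a plain Nim stack of size 2, so its Grundy value is 2.
The value of a disjunctive sum is the nim-sum of the parts.
Combined value = 2 ⊕ 2 ⊕ 5 ⊕ 2 = 7.

7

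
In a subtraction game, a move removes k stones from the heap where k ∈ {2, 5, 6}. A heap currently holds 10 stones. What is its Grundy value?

Compute g(0), g(1), … for moves {2, 5, 6}:
g(0) = mex{} = 0
g(1) = mex{} = 0
g(2) = mex{0} = 1
g(3) = mex{0} = 1
g(4) = mex{1} = 0
g(5) = mex{0,1} = 2
g(6) = mex{0} = 1
g(7) = mex{0,1,2} = 3
g(8) = mex{1} = 0
g(9) = mex{0,1,3} = 2
g(10) = mex{0,2} = 1
So g(10) = 1.

1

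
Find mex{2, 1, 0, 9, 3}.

The values 0, 1, 2, 3 are all present; 4 is the first non-negative integer missing from the set.

4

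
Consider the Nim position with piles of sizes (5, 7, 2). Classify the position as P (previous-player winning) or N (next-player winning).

P-position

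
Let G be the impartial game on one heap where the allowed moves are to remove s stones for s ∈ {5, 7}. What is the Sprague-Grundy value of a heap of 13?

Compute g(0), g(1), … for moves {5, 7}:
g(0) = mex{} = 0
g(1) = mex{} = 0
g(2) = mex{} = 0
g(3) = mex{} = 0
g(4) = mex{} = 0
g(5) = mex{0} = 1
g(6) = mex{0} = 1
g(7) = mex{0} = 1
g(8) = mex{0} = 1
g(9) = mex{0} = 1
g(10) = mex{0,1} = 2
g(11) = mex{0,1} = 2
g(12) = mex{1} = 0
g(13) = mex{1} = 0
So g(13) = 0.

0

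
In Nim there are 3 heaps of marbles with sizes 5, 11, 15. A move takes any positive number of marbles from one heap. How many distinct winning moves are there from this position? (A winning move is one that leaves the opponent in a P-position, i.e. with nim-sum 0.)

Nim-sum: 5 ⊕ 11 ⊕ 15 = 1.
The overall nim-sum is X = 1. A heap of size p has a winning move iff p XOR X < p (reduce it to p XOR X).
  5: 5 XOR 1 = 4 < 5 — winning move (to 4).
  11: 11 XOR 1 = 10 < 11 — winning move (to 10).
  15: 15 XOR 1 = 14 < 15 — winning move (to 14).
That gives 3 winning moves.

3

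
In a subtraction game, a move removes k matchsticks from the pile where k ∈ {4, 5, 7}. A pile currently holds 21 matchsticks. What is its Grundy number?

Compute g(0), g(1), … for moves {4, 5, 7}:
k:     0  1  2  3  4  5  6  7  8  9 10 11 12 13 14 15 16 17 18 19 20 21
g(k):  0  0  0  0  1  1  1  1  2  2  2  0  0  0  0  1  1  1  1  2  2  2
So g(21) = 2.

2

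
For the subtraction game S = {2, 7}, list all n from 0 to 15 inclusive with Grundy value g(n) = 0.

Grundy values for subtraction set {2, 7}:
k:     0  1  2  3  4  5  6  7  8  9 10 11 12 13 14 15
g(k):  0  0  1  1  0  0  1  1  2  0  0  1  1  0  0  1
The P-positions (g = 0) in 0..15 are 0, 1, 4, 5, 9, 10, 13, 14.

0, 1, 4, 5, 9, 10, 13, 14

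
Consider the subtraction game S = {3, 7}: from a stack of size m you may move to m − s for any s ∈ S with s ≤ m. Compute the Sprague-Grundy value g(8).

2

Build the Grundy sequence with g(k) = mex{g(k−s) : s ∈ {3, 7}, s ≤ k}:
k:     0  1  2  3  4  5  6  7  8
g(k):  0  0  0  1  1  1  0  2  2
So g(8) = 2.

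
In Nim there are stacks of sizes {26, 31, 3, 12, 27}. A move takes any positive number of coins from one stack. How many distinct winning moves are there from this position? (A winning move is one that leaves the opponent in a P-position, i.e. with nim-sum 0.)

3

Bitwise XOR of the heap sizes:
  11010  (26)
  11111  (31)
  00011  (3)
  01100  (12)
  11011  (27)
  -----
  10001  (17)
The overall nim-sum is X = 17. A stack of size p has a winning move iff p XOR X < p (reduce it to p XOR X).
  26: 26 XOR 17 = 11 < 26 — winning move (to 11).
  31: 31 XOR 17 = 14 < 31 — winning move (to 14).
  3: 3 XOR 17 = 18 ≥ 3 — no move.
  12: 12 XOR 17 = 29 ≥ 12 — no move.
  27: 27 XOR 17 = 10 < 27 — winning move (to 10).
That gives 3 winning moves.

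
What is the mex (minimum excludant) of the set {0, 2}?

0 is in the set but 1 is not, so the mex is 1.

1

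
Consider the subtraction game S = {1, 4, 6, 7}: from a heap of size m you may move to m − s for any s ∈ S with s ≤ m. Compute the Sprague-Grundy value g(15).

0

Grundy values for subtraction set {1, 4, 6, 7}:
k:     0  1  2  3  4  5  6  7  8  9 10 11 12 13 14 15
g(k):  0  1  0  1  2  0  1  2  3  2  0  1  2  0  1  0
So g(15) = 0.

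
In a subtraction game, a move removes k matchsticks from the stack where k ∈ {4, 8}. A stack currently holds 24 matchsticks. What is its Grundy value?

Grundy values for subtraction set {4, 8}:
k:     0  1  2  3  4  5  6  7  8  9 10 11 12 13 14 15 16 17 18 19 20 21 22 23 24
g(k):  0  0  0  0  1  1  1  1  2  2  2  2  0  0  0  0  1  1  1  1  2  2  2  2  0
So g(24) = 0.

0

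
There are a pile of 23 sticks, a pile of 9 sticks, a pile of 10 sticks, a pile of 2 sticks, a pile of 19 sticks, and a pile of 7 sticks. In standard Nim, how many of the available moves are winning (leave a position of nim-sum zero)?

5

Nim-sum: 23 ^ 9 ^ 10 ^ 2 ^ 19 ^ 7 = 2.
The overall nim-sum is X = 2. A pile of size p has a winning move iff p XOR X < p (reduce it to p XOR X).
  23: 23 XOR 2 = 21 < 23 — winning move (to 21).
  9: 9 XOR 2 = 11 ≥ 9 — no move.
  10: 10 XOR 2 = 8 < 10 — winning move (to 8).
  2: 2 XOR 2 = 0 < 2 — winning move (to 0).
  19: 19 XOR 2 = 17 < 19 — winning move (to 17).
  7: 7 XOR 2 = 5 < 7 — winning move (to 5).
That gives 5 winning moves.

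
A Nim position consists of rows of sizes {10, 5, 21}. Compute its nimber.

26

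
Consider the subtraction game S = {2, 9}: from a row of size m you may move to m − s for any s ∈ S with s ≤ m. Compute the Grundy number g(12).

Build the Grundy sequence with g(k) = mex{g(k−s) : s ∈ {2, 9}, s ≤ k}:
g(0) = mex{} = 0
g(1) = mex{} = 0
g(2) = mex{0} = 1
g(3) = mex{0} = 1
g(4) = mex{1} = 0
g(5) = mex{1} = 0
g(6) = mex{0} = 1
g(7) = mex{0} = 1
g(8) = mex{1} = 0
g(9) = mex{0,1} = 2
g(10) = mex{0} = 1
g(11) = mex{1,2} = 0
g(12) = mex{1} = 0
So g(12) = 0.

0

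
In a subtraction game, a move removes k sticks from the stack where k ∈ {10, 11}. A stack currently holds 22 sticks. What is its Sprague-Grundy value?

0

Build the Grundy sequence with g(k) = mex{g(k−s) : s ∈ {10, 11}, s ≤ k}:
k:     0  1  2  3  4  5  6  7  8  9 10 11 12 13 14 15 16 17 18 19 20 21 22
g(k):  0  0  0  0  0  0  0  0  0  0  1  1  1  1  1  1  1  1  1  1  2  0  0
So g(22) = 0.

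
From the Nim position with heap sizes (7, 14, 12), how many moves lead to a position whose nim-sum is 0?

3

Compute the nim-sum pairwise:
7 ⊕ 14 = 9
9 ⊕ 12 = 5
The overall nim-sum is X = 5. A heap of size p has a winning move iff p XOR X < p (reduce it to p XOR X).
  7: 7 XOR 5 = 2 < 7 — winning move (to 2).
  14: 14 XOR 5 = 11 < 14 — winning move (to 11).
  12: 12 XOR 5 = 9 < 12 — winning move (to 9).
That gives 3 winning moves.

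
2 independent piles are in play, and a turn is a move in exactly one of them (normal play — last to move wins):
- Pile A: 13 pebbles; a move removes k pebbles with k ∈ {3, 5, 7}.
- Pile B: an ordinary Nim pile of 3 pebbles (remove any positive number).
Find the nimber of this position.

2

Grundy values for pile A (subtraction set {3, 5, 7}):
g(0) = mex{} = 0
g(1) = mex{} = 0
g(2) = mex{} = 0
g(3) = mex{0} = 1
g(4) = mex{0} = 1
g(5) = mex{0} = 1
g(6) = mex{0,1} = 2
g(7) = mex{0,1} = 2
g(8) = mex{0,1} = 2
g(9) = mex{0,1,2} = 3
g(10) = mex{1,2} = 0
g(11) = mex{1,2} = 0
g(12) = mex{1,2,3} = 0
g(13) = mex{0,2} = 1
So g(13) = 1.
Pile B is a plain Nim pile of size 3, so its Grundy value is 3.
By the Sprague-Grundy theorem, the Grundy value of a sum of independent games is the XOR of the component values.
Combined value = 1 ⊕ 3 = 2.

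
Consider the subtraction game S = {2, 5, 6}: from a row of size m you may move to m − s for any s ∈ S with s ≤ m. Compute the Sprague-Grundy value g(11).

0

Grundy values for subtraction set {2, 5, 6}:
g(0) = mex{} = 0
g(1) = mex{} = 0
g(2) = mex{0} = 1
g(3) = mex{0} = 1
g(4) = mex{1} = 0
g(5) = mex{0,1} = 2
g(6) = mex{0} = 1
g(7) = mex{0,1,2} = 3
g(8) = mex{1} = 0
g(9) = mex{0,1,3} = 2
g(10) = mex{0,2} = 1
g(11) = mex{1,2} = 0
So g(11) = 0.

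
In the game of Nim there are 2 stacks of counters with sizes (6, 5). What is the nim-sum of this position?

3

Bitwise XOR of the heap sizes:
  110  (6)
  101  (5)
  ---
  011  (3)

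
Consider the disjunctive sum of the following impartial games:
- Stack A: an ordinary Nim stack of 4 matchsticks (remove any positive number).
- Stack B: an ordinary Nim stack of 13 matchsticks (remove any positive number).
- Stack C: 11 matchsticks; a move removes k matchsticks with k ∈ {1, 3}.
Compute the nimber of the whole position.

8

Stack A is a plain Nim stack of size 4, so its Grundy value is 4.
Stack B is a plain Nim stack of size 13, so its Grundy value is 13.
Build the Grundy sequence for stack C with g(k) = mex{g(k−s) : s ∈ {1, 3}, s ≤ k}:
k:     0  1  2  3  4  5  6  7  8  9 10 11
g(k):  0  1  0  1  0  1  0  1  0  1  0  1
So g(11) = 1.
By the Sprague-Grundy theorem, the Grundy value of a sum of independent games is the XOR of the component values.
Combined value = 4 XOR 13 XOR 1 = 8.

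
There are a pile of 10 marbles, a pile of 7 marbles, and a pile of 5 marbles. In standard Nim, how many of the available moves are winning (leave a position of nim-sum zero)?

Nim-sum: 10 ^ 7 ^ 5 = 8.
The overall nim-sum is X = 8. A pile of size p has a winning move iff p XOR X < p (reduce it to p XOR X).
  10: 10 XOR 8 = 2 < 10 — winning move (to 2).
  7: 7 XOR 8 = 15 ≥ 7 — no move.
  5: 5 XOR 8 = 13 ≥ 5 — no move.
That gives 1 winning move.

1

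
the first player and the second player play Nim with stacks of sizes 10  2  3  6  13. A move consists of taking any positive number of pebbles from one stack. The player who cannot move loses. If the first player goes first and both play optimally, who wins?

Write each in binary and XOR column by column:
  1010  (10)
  0010  (2)
  0011  (3)
  0110  (6)
  1101  (13)
  ----
  0000  (0)
The nim-sum is 0, so this is a P-position: the player to move is in a losing position under optimal play; the first player is about to move from it and so loses — the second player wins.

the second player wins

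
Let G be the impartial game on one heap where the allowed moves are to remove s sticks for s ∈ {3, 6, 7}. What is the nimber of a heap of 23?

1

Compute g(0), g(1), … for moves {3, 6, 7}:
k:     0  1  2  3  4  5  6  7  8  9 10 11 12 13 14 15 16 17 18 19 20 21 22 23
g(k):  0  0  0  1  1  1  2  2  2  3  0  0  0  1  1  1  2  2  2  3  0  0  0  1
So g(23) = 1.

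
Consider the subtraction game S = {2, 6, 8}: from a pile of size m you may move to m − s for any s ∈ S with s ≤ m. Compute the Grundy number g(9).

2

Build the Grundy sequence with g(k) = mex{g(k−s) : s ∈ {2, 6, 8}, s ≤ k}:
k:     0  1  2  3  4  5  6  7  8  9
g(k):  0  0  1  1  0  0  1  1  2  2
So g(9) = 2.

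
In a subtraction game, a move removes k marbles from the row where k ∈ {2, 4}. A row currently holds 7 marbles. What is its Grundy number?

Compute g(0), g(1), … for moves {2, 4}:
g(0) = mex{} = 0
g(1) = mex{} = 0
g(2) = mex{0} = 1
g(3) = mex{0} = 1
g(4) = mex{0,1} = 2
g(5) = mex{0,1} = 2
g(6) = mex{1,2} = 0
g(7) = mex{1,2} = 0
So g(7) = 0.

0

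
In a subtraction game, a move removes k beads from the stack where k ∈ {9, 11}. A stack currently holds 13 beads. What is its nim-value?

1

Compute g(0), g(1), … for moves {9, 11}:
g(0) = mex{} = 0
g(1) = mex{} = 0
g(2) = mex{} = 0
g(3) = mex{} = 0
g(4) = mex{} = 0
g(5) = mex{} = 0
g(6) = mex{} = 0
g(7) = mex{} = 0
g(8) = mex{} = 0
g(9) = mex{0} = 1
g(10) = mex{0} = 1
g(11) = mex{0} = 1
g(12) = mex{0} = 1
g(13) = mex{0} = 1
So g(13) = 1.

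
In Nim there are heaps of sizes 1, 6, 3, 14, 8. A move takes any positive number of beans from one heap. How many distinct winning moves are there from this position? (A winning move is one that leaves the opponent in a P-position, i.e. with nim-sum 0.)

Compute the nim-sum pairwise:
1 ^ 6 = 7
7 ^ 3 = 4
4 ^ 14 = 10
10 ^ 8 = 2
The overall nim-sum is X = 2. A heap of size p has a winning move iff p XOR X < p (reduce it to p XOR X).
  1: 1 XOR 2 = 3 ≥ 1 — no move.
  6: 6 XOR 2 = 4 < 6 — winning move (to 4).
  3: 3 XOR 2 = 1 < 3 — winning move (to 1).
  14: 14 XOR 2 = 12 < 14 — winning move (to 12).
  8: 8 XOR 2 = 10 ≥ 8 — no move.
That gives 3 winning moves.

3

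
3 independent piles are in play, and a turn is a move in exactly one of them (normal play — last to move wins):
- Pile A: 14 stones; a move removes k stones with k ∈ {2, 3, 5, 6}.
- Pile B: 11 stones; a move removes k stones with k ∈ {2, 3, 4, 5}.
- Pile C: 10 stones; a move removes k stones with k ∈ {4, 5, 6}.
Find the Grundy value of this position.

1

Grundy values for pile A (subtraction set {2, 3, 5, 6}):
k:     0  1  2  3  4  5  6  7  8  9 10 11 12 13 14
g(k):  0  0  1  1  2  2  3  3  0  0  1  1  2  2  3
So g(14) = 3.
Build the Grundy sequence for pile B with g(k) = mex{g(k−s) : s ∈ {2, 3, 4, 5}, s ≤ k}:
g(0) = mex{} = 0
g(1) = mex{} = 0
g(2) = mex{0} = 1
g(3) = mex{0} = 1
g(4) = mex{0,1} = 2
g(5) = mex{0,1} = 2
g(6) = mex{0,1,2} = 3
g(7) = mex{1,2} = 0
g(8) = mex{1,2,3} = 0
g(9) = mex{0,2,3} = 1
g(10) = mex{0,2,3} = 1
g(11) = mex{0,1,3} = 2
So g(11) = 2.
Build the Grundy sequence for pile C with g(k) = mex{g(k−s) : s ∈ {4, 5, 6}, s ≤ k}:
k:     0  1  2  3  4  5  6  7  8  9 10
g(k):  0  0  0  0  1  1  1  1  2  2  0
So g(10) = 0.
The value of a disjunctive sum is the nim-sum of the parts.
Combined value = 3 ⊕ 2 ⊕ 0 = 1.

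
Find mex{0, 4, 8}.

0 is in the set but 1 is not, so the mex is 1.

1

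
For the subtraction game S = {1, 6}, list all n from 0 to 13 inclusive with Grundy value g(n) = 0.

Grundy values for subtraction set {1, 6}:
g(0) = mex{} = 0
g(1) = mex{0} = 1
g(2) = mex{1} = 0
g(3) = mex{0} = 1
g(4) = mex{1} = 0
g(5) = mex{0} = 1
g(6) = mex{0,1} = 2
g(7) = mex{1,2} = 0
g(8) = mex{0} = 1
g(9) = mex{1} = 0
g(10) = mex{0} = 1
g(11) = mex{1} = 0
g(12) = mex{0,2} = 1
g(13) = mex{0,1} = 2
The P-positions (g = 0) in 0..13 are 0, 2, 4, 7, 9, 11.

0, 2, 4, 7, 9, 11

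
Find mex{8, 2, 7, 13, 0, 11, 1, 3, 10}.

4

The values 0, 1, 2, 3 are all present; 4 is the first non-negative integer missing from the set.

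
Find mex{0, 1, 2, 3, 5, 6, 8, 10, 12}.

The values 0, 1, 2, 3 are all present; 4 is the first non-negative integer missing from the set.

4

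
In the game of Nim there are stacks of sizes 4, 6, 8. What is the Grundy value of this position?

10

Nim-sum: 4 ^ 6 ^ 8 = 10.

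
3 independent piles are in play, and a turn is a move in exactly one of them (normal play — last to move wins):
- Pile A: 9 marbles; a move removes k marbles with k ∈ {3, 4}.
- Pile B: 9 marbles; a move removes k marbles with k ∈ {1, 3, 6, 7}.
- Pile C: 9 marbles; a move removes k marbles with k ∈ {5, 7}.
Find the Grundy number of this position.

Grundy values for pile A (subtraction set {3, 4}):
k:     0  1  2  3  4  5  6  7  8  9
g(k):  0  0  0  1  1  1  2  0  0  0
So g(9) = 0.
Build the Grundy sequence for pile B with g(k) = mex{g(k−s) : s ∈ {1, 3, 6, 7}, s ≤ k}:
g(0) = mex{} = 0
g(1) = mex{0} = 1
g(2) = mex{1} = 0
g(3) = mex{0} = 1
g(4) = mex{1} = 0
g(5) = mex{0} = 1
g(6) = mex{0,1} = 2
g(7) = mex{0,1,2} = 3
g(8) = mex{0,1,3} = 2
g(9) = mex{0,1,2} = 3
So g(9) = 3.
For pile C, compute g(0), g(1), … with moves {5, 7}:
k:     0  1  2  3  4  5  6  7  8  9
g(k):  0  0  0  0  0  1  1  1  1  1
So g(9) = 1.
The value of a disjunctive sum is the nim-sum of the parts.
Combined value = 0 XOR 3 XOR 1 = 2.

2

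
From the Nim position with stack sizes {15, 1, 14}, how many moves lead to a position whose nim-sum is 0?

0

Nim-sum: 15 ⊕ 1 ⊕ 14 = 0.
The nim-sum is already 0, so every move leaves a nonzero nim-sum — there are no winning moves.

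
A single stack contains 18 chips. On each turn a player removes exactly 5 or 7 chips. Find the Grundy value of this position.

1

Compute g(0), g(1), … for moves {5, 7}:
k:     0  1  2  3  4  5  6  7  8  9 10 11 12 13 14 15 16 17 18
g(k):  0  0  0  0  0  1  1  1  1  1  2  2  0  0  0  0  0  1  1
So g(18) = 1.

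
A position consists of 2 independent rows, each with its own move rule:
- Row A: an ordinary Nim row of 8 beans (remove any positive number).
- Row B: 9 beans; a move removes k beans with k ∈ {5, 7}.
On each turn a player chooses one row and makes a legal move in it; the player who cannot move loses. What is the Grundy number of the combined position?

Row A is a plain Nim row of size 8, so its Grundy value is 8.
For row B, compute g(0), g(1), … with moves {5, 7}:
k:     0  1  2  3  4  5  6  7  8  9
g(k):  0  0  0  0  0  1  1  1  1  1
So g(9) = 1.
By the Sprague-Grundy theorem, the Grundy value of a sum of independent games is the XOR of the component values.
Combined value = 8 XOR 1 = 9.

9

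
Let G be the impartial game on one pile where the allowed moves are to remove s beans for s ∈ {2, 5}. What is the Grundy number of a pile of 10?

1

Grundy values for subtraction set {2, 5}:
k:     0  1  2  3  4  5  6  7  8  9 10
g(k):  0  0  1  1  0  2  1  0  0  1  1
So g(10) = 1.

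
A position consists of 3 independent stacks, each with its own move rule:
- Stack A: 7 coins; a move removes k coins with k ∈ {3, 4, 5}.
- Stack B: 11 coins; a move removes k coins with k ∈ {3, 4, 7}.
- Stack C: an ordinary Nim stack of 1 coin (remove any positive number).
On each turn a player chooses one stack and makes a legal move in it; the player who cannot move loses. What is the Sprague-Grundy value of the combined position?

3

Grundy values for stack A (subtraction set {3, 4, 5}):
k:     0  1  2  3  4  5  6  7
g(k):  0  0  0  1  1  1  2  2
So g(7) = 2.
For stack B, compute g(0), g(1), … with moves {3, 4, 7}:
k:     0  1  2  3  4  5  6  7  8  9 10 11
g(k):  0  0  0  1  1  1  2  2  2  3  0  0
So g(11) = 0.
Stack C is a plain Nim stack of size 1, so its Grundy value is 1.
By the Sprague-Grundy theorem, the Grundy value of a sum of independent games is the XOR of the component values.
Combined value = 2 XOR 0 XOR 1 = 3.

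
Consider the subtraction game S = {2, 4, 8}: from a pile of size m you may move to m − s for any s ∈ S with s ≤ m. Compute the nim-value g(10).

Compute g(0), g(1), … for moves {2, 4, 8}:
g(0) = mex{} = 0
g(1) = mex{} = 0
g(2) = mex{0} = 1
g(3) = mex{0} = 1
g(4) = mex{0,1} = 2
g(5) = mex{0,1} = 2
g(6) = mex{1,2} = 0
g(7) = mex{1,2} = 0
g(8) = mex{0,2} = 1
g(9) = mex{0,2} = 1
g(10) = mex{0,1} = 2
So g(10) = 2.

2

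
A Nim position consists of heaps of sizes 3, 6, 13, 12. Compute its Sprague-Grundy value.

Compute the nim-sum pairwise:
3 ^ 6 = 5
5 ^ 13 = 8
8 ^ 12 = 4

4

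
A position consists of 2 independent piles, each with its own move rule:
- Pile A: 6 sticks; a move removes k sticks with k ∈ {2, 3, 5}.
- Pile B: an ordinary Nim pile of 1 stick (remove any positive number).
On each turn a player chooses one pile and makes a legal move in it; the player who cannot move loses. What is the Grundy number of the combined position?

2

For pile A, compute g(0), g(1), … with moves {2, 3, 5}:
g(0) = mex{} = 0
g(1) = mex{} = 0
g(2) = mex{0} = 1
g(3) = mex{0} = 1
g(4) = mex{0,1} = 2
g(5) = mex{0,1} = 2
g(6) = mex{0,1,2} = 3
So g(6) = 3.
Pile B is a plain Nim pile of size 1, so its Grundy value is 1.
The value of a disjunctive sum is the nim-sum of the parts.
Combined value = 3 ⊕ 1 = 2.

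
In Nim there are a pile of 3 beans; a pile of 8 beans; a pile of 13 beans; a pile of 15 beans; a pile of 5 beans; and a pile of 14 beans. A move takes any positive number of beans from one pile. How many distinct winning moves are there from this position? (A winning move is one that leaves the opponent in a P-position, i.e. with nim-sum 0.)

3

Compute the nim-sum pairwise:
3 XOR 8 = 11
11 XOR 13 = 6
6 XOR 15 = 9
9 XOR 5 = 12
12 XOR 14 = 2
The overall nim-sum is X = 2. A pile of size p has a winning move iff p XOR X < p (reduce it to p XOR X).
  3: 3 XOR 2 = 1 < 3 — winning move (to 1).
  8: 8 XOR 2 = 10 ≥ 8 — no move.
  13: 13 XOR 2 = 15 ≥ 13 — no move.
  15: 15 XOR 2 = 13 < 15 — winning move (to 13).
  5: 5 XOR 2 = 7 ≥ 5 — no move.
  14: 14 XOR 2 = 12 < 14 — winning move (to 12).
That gives 3 winning moves.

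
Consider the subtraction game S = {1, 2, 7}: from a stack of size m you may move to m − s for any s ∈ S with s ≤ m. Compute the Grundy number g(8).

2

Build the Grundy sequence with g(k) = mex{g(k−s) : s ∈ {1, 2, 7}, s ≤ k}:
k:     0  1  2  3  4  5  6  7  8
g(k):  0  1  2  0  1  2  0  1  2
So g(8) = 2.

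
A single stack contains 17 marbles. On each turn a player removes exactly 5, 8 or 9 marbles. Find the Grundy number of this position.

0

Compute g(0), g(1), … for moves {5, 8, 9}:
k:     0  1  2  3  4  5  6  7  8  9 10 11 12 13 14 15 16 17
g(k):  0  0  0  0  0  1  1  1  1  1  2  2  2  2  0  0  0  0
So g(17) = 0.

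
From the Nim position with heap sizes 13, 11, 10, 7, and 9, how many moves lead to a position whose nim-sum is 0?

Nim-sum: 13 ⊕ 11 ⊕ 10 ⊕ 7 ⊕ 9 = 2.
The overall nim-sum is X = 2. A heap of size p has a winning move iff p XOR X < p (reduce it to p XOR X).
  13: 13 XOR 2 = 15 ≥ 13 — no move.
  11: 11 XOR 2 = 9 < 11 — winning move (to 9).
  10: 10 XOR 2 = 8 < 10 — winning move (to 8).
  7: 7 XOR 2 = 5 < 7 — winning move (to 5).
  9: 9 XOR 2 = 11 ≥ 9 — no move.
That gives 3 winning moves.

3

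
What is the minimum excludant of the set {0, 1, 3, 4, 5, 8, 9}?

The values 0, 1 are all present; 2 is the first non-negative integer missing from the set.

2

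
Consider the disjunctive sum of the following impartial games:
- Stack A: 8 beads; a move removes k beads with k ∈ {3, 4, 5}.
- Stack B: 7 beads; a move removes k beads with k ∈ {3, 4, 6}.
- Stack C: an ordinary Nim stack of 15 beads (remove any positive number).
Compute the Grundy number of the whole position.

13

Build the Grundy sequence for stack A with g(k) = mex{g(k−s) : s ∈ {3, 4, 5}, s ≤ k}:
g(0) = mex{} = 0
g(1) = mex{} = 0
g(2) = mex{} = 0
g(3) = mex{0} = 1
g(4) = mex{0} = 1
g(5) = mex{0} = 1
g(6) = mex{0,1} = 2
g(7) = mex{0,1} = 2
g(8) = mex{1} = 0
So g(8) = 0.
For stack B, compute g(0), g(1), … with moves {3, 4, 6}:
g(0) = mex{} = 0
g(1) = mex{} = 0
g(2) = mex{} = 0
g(3) = mex{0} = 1
g(4) = mex{0} = 1
g(5) = mex{0} = 1
g(6) = mex{0,1} = 2
g(7) = mex{0,1} = 2
So g(7) = 2.
Stack C is a plain Nim stack of size 15, so its Grundy value is 15.
The value of a disjunctive sum is the nim-sum of the parts.
Combined value = 0 XOR 2 XOR 15 = 13.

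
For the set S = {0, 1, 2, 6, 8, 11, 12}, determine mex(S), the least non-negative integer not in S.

3

The values 0, 1, 2 are all present; 3 is the first non-negative integer missing from the set.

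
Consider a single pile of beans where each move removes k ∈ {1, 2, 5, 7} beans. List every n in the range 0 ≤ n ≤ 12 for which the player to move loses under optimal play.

0, 3, 6, 9, 12

Compute g(0), g(1), … for moves {1, 2, 5, 7}:
k:     0  1  2  3  4  5  6  7  8  9 10 11 12
g(k):  0  1  2  0  1  2  0  1  2  0  1  2  0
The P-positions (g = 0) in 0..12 are 0, 3, 6, 9, 12.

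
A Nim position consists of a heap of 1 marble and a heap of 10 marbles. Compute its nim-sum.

11

Bitwise XOR of the heap sizes:
  0001  (1)
  1010  (10)
  ----
  1011  (11)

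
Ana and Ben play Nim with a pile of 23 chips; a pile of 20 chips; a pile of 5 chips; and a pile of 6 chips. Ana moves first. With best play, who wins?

Ben wins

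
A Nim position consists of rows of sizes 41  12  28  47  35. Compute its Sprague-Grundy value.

53

Nim-sum: 41 XOR 12 XOR 28 XOR 47 XOR 35 = 53.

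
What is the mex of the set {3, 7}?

0

0 is not in the set, so the mex is 0.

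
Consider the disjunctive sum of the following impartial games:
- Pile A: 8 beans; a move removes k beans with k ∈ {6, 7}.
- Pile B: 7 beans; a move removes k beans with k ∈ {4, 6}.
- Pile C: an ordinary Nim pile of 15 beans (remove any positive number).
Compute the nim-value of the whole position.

15

Grundy values for pile A (subtraction set {6, 7}):
k:     0  1  2  3  4  5  6  7  8
g(k):  0  0  0  0  0  0  1  1  1
So g(8) = 1.
Grundy values for pile B (subtraction set {4, 6}):
g(0) = mex{} = 0
g(1) = mex{} = 0
g(2) = mex{} = 0
g(3) = mex{} = 0
g(4) = mex{0} = 1
g(5) = mex{0} = 1
g(6) = mex{0} = 1
g(7) = mex{0} = 1
So g(7) = 1.
Pile C is a plain Nim pile of size 15, so its Grundy value is 15.
The value of a disjunctive sum is the nim-sum of the parts.
Combined value = 1 XOR 1 XOR 15 = 15.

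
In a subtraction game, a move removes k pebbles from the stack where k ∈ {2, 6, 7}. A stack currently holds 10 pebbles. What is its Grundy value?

Compute g(0), g(1), … for moves {2, 6, 7}:
g(0) = mex{} = 0
g(1) = mex{} = 0
g(2) = mex{0} = 1
g(3) = mex{0} = 1
g(4) = mex{1} = 0
g(5) = mex{1} = 0
g(6) = mex{0} = 1
g(7) = mex{0} = 1
g(8) = mex{0,1} = 2
g(9) = mex{1} = 0
g(10) = mex{0,1,2} = 3
So g(10) = 3.

3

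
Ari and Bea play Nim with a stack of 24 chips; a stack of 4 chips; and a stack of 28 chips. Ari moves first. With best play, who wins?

Bea wins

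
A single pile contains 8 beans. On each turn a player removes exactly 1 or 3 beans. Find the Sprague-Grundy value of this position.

0

Compute g(0), g(1), … for moves {1, 3}:
g(0) = mex{} = 0
g(1) = mex{0} = 1
g(2) = mex{1} = 0
g(3) = mex{0} = 1
g(4) = mex{1} = 0
g(5) = mex{0} = 1
g(6) = mex{1} = 0
g(7) = mex{0} = 1
g(8) = mex{1} = 0
So g(8) = 0.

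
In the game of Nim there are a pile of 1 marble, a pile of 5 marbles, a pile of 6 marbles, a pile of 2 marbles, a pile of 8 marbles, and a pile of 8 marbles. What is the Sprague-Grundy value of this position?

0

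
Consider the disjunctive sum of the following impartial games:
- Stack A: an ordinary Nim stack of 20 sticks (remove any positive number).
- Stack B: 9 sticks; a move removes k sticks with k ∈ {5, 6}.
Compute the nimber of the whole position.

21

Stack A is a plain Nim stack of size 20, so its Grundy value is 20.
Build the Grundy sequence for stack B with g(k) = mex{g(k−s) : s ∈ {5, 6}, s ≤ k}:
k:     0  1  2  3  4  5  6  7  8  9
g(k):  0  0  0  0  0  1  1  1  1  1
So g(9) = 1.
The value of a disjunctive sum is the nim-sum of the parts.
Combined value = 20 XOR 1 = 21.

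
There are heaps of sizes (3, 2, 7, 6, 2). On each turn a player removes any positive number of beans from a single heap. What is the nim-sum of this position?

2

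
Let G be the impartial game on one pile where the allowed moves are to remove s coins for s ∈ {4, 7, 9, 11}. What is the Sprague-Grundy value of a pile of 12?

3

Build the Grundy sequence with g(k) = mex{g(k−s) : s ∈ {4, 7, 9, 11}, s ≤ k}:
k:     0  1  2  3  4  5  6  7  8  9 10 11 12
g(k):  0  0  0  0  1  1  1  1  2  2  2  2  3
So g(12) = 3.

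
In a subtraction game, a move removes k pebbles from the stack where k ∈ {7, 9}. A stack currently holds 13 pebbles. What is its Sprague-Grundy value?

Build the Grundy sequence with g(k) = mex{g(k−s) : s ∈ {7, 9}, s ≤ k}:
k:     0  1  2  3  4  5  6  7  8  9 10 11 12 13
g(k):  0  0  0  0  0  0  0  1  1  1  1  1  1  1
So g(13) = 1.

1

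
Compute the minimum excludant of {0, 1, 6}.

The values 0, 1 are all present; 2 is the first non-negative integer missing from the set.

2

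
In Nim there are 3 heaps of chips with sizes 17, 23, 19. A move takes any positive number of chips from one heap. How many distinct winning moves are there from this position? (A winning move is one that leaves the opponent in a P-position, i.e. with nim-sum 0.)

3

Write each in binary and XOR column by column:
  10001  (17)
  10111  (23)
  10011  (19)
  -----
  10101  (21)
The overall nim-sum is X = 21. A heap of size p has a winning move iff p XOR X < p (reduce it to p XOR X).
  17: 17 XOR 21 = 4 < 17 — winning move (to 4).
  23: 23 XOR 21 = 2 < 23 — winning move (to 2).
  19: 19 XOR 21 = 6 < 19 — winning move (to 6).
That gives 3 winning moves.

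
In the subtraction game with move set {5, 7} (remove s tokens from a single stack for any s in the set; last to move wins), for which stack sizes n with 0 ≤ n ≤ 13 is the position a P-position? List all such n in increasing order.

0, 1, 2, 3, 4, 12, 13

Build the Grundy sequence with g(k) = mex{g(k−s) : s ∈ {5, 7}, s ≤ k}:
g(0) = mex{} = 0
g(1) = mex{} = 0
g(2) = mex{} = 0
g(3) = mex{} = 0
g(4) = mex{} = 0
g(5) = mex{0} = 1
g(6) = mex{0} = 1
g(7) = mex{0} = 1
g(8) = mex{0} = 1
g(9) = mex{0} = 1
g(10) = mex{0,1} = 2
g(11) = mex{0,1} = 2
g(12) = mex{1} = 0
g(13) = mex{1} = 0
The P-positions (g = 0) in 0..13 are 0, 1, 2, 3, 4, 12, 13.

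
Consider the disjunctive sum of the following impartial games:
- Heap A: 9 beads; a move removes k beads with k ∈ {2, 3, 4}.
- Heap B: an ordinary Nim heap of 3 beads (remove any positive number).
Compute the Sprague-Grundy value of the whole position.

Grundy values for heap A (subtraction set {2, 3, 4}):
k:     0  1  2  3  4  5  6  7  8  9
g(k):  0  0  1  1  2  2  0  0  1  1
So g(9) = 1.
Heap B is a plain Nim heap of size 3, so its Grundy value is 3.
The value of a disjunctive sum is the nim-sum of the parts.
Combined value = 1 ⊕ 3 = 2.

2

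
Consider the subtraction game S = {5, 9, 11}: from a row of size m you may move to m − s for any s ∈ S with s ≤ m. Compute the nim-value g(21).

1

Build the Grundy sequence with g(k) = mex{g(k−s) : s ∈ {5, 9, 11}, s ≤ k}:
k:     0  1  2  3  4  5  6  7  8  9 10 11 12 13 14 15 16 17 18 19 20 21
g(k):  0  0  0  0  0  1  1  1  1  1  2  2  2  2  2  3  0  0  0  0  0  1
So g(21) = 1.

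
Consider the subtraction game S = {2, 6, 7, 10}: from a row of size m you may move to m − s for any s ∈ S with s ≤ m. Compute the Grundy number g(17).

Compute g(0), g(1), … for moves {2, 6, 7, 10}:
k:     0  1  2  3  4  5  6  7  8  9 10 11 12 13 14 15 16 17
g(k):  0  0  1  1  0  0  1  1  2  0  3  1  2  0  3  1  2  0
So g(17) = 0.

0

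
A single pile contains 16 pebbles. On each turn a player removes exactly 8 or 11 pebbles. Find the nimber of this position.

2

Grundy values for subtraction set {8, 11}:
k:     0  1  2  3  4  5  6  7  8  9 10 11 12 13 14 15 16
g(k):  0  0  0  0  0  0  0  0  1  1  1  1  1  1  1  1  2
So g(16) = 2.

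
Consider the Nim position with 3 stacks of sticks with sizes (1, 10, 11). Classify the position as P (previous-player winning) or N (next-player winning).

P-position

Compute the nim-sum pairwise:
1 ^ 10 = 11
11 ^ 11 = 0
The nim-sum is 0, so this is a P-position: the player to move is in a losing position under optimal play.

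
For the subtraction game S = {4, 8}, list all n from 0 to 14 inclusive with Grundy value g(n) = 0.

0, 1, 2, 3, 12, 13, 14

Build the Grundy sequence with g(k) = mex{g(k−s) : s ∈ {4, 8}, s ≤ k}:
g(0) = mex{} = 0
g(1) = mex{} = 0
g(2) = mex{} = 0
g(3) = mex{} = 0
g(4) = mex{0} = 1
g(5) = mex{0} = 1
g(6) = mex{0} = 1
g(7) = mex{0} = 1
g(8) = mex{0,1} = 2
g(9) = mex{0,1} = 2
g(10) = mex{0,1} = 2
g(11) = mex{0,1} = 2
g(12) = mex{1,2} = 0
g(13) = mex{1,2} = 0
g(14) = mex{1,2} = 0
The P-positions (g = 0) in 0..14 are 0, 1, 2, 3, 12, 13, 14.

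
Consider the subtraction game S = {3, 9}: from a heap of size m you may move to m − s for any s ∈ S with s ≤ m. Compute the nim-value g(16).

Grundy values for subtraction set {3, 9}:
k:     0  1  2  3  4  5  6  7  8  9 10 11 12 13 14 15 16
g(k):  0  0  0  1  1  1  0  0  0  1  1  1  0  0  0  1  1
So g(16) = 1.

1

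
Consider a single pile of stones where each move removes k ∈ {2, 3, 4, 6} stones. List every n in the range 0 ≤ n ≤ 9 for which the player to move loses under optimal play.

Compute g(0), g(1), … for moves {2, 3, 4, 6}:
k:     0  1  2  3  4  5  6  7  8  9
g(k):  0  0  1  1  2  2  3  3  0  0
The P-positions (g = 0) in 0..9 are 0, 1, 8, 9.

0, 1, 8, 9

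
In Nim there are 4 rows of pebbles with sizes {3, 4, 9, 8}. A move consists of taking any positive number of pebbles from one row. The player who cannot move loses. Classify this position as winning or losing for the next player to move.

Compute the nim-sum pairwise:
3 ⊕ 4 = 7
7 ⊕ 9 = 14
14 ⊕ 8 = 6
The nim-sum is 6 ≠ 0, so this is an N-position: the player to move can win.

Winning position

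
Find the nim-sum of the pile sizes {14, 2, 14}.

2

Nim-sum: 14 ^ 2 ^ 14 = 2.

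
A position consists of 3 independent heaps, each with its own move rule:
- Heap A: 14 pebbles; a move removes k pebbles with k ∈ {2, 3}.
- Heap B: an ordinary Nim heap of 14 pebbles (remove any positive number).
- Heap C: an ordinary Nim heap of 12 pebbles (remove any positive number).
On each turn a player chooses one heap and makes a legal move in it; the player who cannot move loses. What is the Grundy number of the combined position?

0

Build the Grundy sequence for heap A with g(k) = mex{g(k−s) : s ∈ {2, 3}, s ≤ k}:
g(0) = mex{} = 0
g(1) = mex{} = 0
g(2) = mex{0} = 1
g(3) = mex{0} = 1
g(4) = mex{0,1} = 2
g(5) = mex{1} = 0
g(6) = mex{1,2} = 0
g(7) = mex{0,2} = 1
g(8) = mex{0} = 1
g(9) = mex{0,1} = 2
g(10) = mex{1} = 0
g(11) = mex{1,2} = 0
g(12) = mex{0,2} = 1
g(13) = mex{0} = 1
g(14) = mex{0,1} = 2
So g(14) = 2.
Heap B is a plain Nim heap of size 14, so its Grundy value is 14.
Heap C is a plain Nim heap of size 12, so its Grundy value is 12.
By the Sprague-Grundy theorem, the Grundy value of a sum of independent games is the XOR of the component values.
Combined value = 2 ⊕ 14 ⊕ 12 = 0.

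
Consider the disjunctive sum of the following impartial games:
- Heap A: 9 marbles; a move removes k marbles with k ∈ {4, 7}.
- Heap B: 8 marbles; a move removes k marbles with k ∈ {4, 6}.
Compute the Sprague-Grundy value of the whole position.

0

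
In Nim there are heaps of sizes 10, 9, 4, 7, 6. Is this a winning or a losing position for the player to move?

Winning position

In binary:
  1010  (10)
  1001  (9)
  0100  (4)
  0111  (7)
  0110  (6)
  ----
  0110  (6)
The nim-sum is 6 ≠ 0, so this is an N-position: the player to move can win.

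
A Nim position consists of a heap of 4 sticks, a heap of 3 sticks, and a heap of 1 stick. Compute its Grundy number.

Compute the nim-sum pairwise:
4 ⊕ 3 = 7
7 ⊕ 1 = 6

6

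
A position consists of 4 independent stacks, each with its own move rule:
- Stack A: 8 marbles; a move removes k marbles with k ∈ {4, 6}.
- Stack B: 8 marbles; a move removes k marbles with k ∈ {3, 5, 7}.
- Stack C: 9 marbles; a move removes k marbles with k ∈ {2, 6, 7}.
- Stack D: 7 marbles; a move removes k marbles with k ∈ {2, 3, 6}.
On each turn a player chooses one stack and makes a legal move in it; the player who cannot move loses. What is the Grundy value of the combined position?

1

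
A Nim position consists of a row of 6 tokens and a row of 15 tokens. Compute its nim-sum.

9

Bitwise XOR of the heap sizes:
  0110  (6)
  1111  (15)
  ----
  1001  (9)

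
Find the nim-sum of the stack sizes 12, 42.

Compute the nim-sum pairwise:
12 XOR 42 = 38

38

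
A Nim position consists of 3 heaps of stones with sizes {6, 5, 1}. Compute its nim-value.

Nim-sum: 6 ^ 5 ^ 1 = 2.

2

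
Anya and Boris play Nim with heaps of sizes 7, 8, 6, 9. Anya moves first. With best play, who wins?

Nim-sum: 7 ^ 8 ^ 6 ^ 9 = 0.
The nim-sum is 0, so this is a P-position: the player to move is in a losing position under optimal play; Anya is about to move from it and so loses — Boris wins.

Boris wins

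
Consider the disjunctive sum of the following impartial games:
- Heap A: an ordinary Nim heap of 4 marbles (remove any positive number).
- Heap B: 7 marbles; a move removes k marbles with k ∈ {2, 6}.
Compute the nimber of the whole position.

Heap A is a plain Nim heap of size 4, so its Grundy value is 4.
Grundy values for heap B (subtraction set {2, 6}):
k:     0  1  2  3  4  5  6  7
g(k):  0  0  1  1  0  0  1  1
So g(7) = 1.
By the Sprague-Grundy theorem, the Grundy value of a sum of independent games is the XOR of the component values.
Combined value = 4 ⊕ 1 = 5.

5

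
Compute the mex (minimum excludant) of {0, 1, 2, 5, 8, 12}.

The values 0, 1, 2 are all present; 3 is the first non-negative integer missing from the set.

3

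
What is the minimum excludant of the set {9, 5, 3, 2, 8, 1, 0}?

The values 0, 1, 2, 3 are all present; 4 is the first non-negative integer missing from the set.

4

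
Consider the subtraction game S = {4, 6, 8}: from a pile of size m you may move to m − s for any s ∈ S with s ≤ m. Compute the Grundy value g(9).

2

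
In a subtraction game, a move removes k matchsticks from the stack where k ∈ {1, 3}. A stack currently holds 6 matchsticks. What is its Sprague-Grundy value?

0

Build the Grundy sequence with g(k) = mex{g(k−s) : s ∈ {1, 3}, s ≤ k}:
g(0) = mex{} = 0
g(1) = mex{0} = 1
g(2) = mex{1} = 0
g(3) = mex{0} = 1
g(4) = mex{1} = 0
g(5) = mex{0} = 1
g(6) = mex{1} = 0
So g(6) = 0.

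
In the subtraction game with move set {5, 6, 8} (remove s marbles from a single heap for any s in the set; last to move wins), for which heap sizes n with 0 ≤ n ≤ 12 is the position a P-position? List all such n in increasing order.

0, 1, 2, 3, 4

Build the Grundy sequence with g(k) = mex{g(k−s) : s ∈ {5, 6, 8}, s ≤ k}:
g(0) = mex{} = 0
g(1) = mex{} = 0
g(2) = mex{} = 0
g(3) = mex{} = 0
g(4) = mex{} = 0
g(5) = mex{0} = 1
g(6) = mex{0} = 1
g(7) = mex{0} = 1
g(8) = mex{0} = 1
g(9) = mex{0} = 1
g(10) = mex{0,1} = 2
g(11) = mex{0,1} = 2
g(12) = mex{0,1} = 2
The P-positions (g = 0) in 0..12 are 0, 1, 2, 3, 4.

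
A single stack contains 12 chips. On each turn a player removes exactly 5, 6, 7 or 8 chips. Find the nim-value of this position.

Grundy values for subtraction set {5, 6, 7, 8}:
k:     0  1  2  3  4  5  6  7  8  9 10 11 12
g(k):  0  0  0  0  0  1  1  1  1  1  2  2  2
So g(12) = 2.

2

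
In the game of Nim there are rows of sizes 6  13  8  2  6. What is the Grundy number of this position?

7

Bitwise XOR of the heap sizes:
  0110  (6)
  1101  (13)
  1000  (8)
  0010  (2)
  0110  (6)
  ----
  0111  (7)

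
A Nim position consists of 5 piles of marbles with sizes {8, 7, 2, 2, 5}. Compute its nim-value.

10

Nim-sum: 8 ⊕ 7 ⊕ 2 ⊕ 2 ⊕ 5 = 10.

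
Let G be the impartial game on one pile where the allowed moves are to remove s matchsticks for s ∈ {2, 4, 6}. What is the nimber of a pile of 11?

1

Compute g(0), g(1), … for moves {2, 4, 6}:
k:     0  1  2  3  4  5  6  7  8  9 10 11
g(k):  0  0  1  1  2  2  3  3  0  0  1  1
So g(11) = 1.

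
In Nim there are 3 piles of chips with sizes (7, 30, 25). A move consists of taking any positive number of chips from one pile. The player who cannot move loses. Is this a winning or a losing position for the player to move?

Losing position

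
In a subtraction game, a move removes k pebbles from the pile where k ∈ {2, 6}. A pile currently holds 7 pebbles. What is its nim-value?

Build the Grundy sequence with g(k) = mex{g(k−s) : s ∈ {2, 6}, s ≤ k}:
g(0) = mex{} = 0
g(1) = mex{} = 0
g(2) = mex{0} = 1
g(3) = mex{0} = 1
g(4) = mex{1} = 0
g(5) = mex{1} = 0
g(6) = mex{0} = 1
g(7) = mex{0} = 1
So g(7) = 1.

1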